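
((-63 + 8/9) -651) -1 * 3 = -6445/9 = -716.11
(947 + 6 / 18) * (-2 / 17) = -5684 / 51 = -111.45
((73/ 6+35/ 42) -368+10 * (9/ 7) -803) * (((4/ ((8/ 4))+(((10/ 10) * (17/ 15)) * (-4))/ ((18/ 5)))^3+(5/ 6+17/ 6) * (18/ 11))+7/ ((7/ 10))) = -862863616/ 45927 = -18787.72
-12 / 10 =-1.20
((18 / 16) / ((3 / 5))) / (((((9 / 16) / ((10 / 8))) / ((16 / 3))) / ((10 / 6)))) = 1000 / 27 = 37.04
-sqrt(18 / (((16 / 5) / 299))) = -3 * sqrt(2990) / 4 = -41.01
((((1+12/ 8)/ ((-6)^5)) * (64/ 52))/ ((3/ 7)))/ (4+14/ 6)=-35/ 240084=-0.00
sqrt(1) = 1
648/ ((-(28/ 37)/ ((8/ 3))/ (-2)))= 4566.86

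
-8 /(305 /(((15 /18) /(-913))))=4 /167079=0.00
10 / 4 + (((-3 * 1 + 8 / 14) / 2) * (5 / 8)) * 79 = -57.46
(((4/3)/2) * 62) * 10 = 1240/3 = 413.33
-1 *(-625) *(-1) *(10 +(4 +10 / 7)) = -67500 / 7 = -9642.86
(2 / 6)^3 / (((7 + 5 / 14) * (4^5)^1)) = 7 / 1423872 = 0.00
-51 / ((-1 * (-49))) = -51 / 49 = -1.04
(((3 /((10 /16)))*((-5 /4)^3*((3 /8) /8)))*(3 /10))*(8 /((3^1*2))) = -45 /256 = -0.18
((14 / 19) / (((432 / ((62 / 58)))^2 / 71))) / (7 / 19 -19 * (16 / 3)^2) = -477617 / 805270875264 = -0.00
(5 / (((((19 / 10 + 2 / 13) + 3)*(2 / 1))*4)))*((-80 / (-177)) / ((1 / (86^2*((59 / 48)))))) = 3004625 / 5913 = 508.14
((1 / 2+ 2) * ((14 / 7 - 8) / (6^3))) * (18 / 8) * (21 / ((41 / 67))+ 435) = -48105 / 656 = -73.33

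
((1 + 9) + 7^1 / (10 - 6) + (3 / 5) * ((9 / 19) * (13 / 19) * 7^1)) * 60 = 283989 / 361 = 786.67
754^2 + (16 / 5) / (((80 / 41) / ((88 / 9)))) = 127919708 / 225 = 568532.04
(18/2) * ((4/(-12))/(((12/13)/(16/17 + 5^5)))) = -690833/68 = -10159.31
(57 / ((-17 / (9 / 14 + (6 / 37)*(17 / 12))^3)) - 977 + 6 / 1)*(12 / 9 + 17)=-15809762781175 / 886072929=-17842.51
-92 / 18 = -46 / 9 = -5.11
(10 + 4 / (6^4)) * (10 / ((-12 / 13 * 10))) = -10.84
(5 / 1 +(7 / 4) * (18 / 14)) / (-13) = -29 / 52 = -0.56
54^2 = 2916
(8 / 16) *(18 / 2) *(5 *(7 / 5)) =63 / 2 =31.50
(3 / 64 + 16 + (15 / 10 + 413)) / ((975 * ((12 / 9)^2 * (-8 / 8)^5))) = -16533 / 66560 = -0.25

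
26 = 26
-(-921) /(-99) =-307 /33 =-9.30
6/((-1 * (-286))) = 3/143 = 0.02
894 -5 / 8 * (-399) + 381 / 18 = 27949 / 24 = 1164.54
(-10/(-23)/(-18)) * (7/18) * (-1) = 35/3726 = 0.01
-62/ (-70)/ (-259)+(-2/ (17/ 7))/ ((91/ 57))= -1040261/ 2003365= -0.52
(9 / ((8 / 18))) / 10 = 81 / 40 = 2.02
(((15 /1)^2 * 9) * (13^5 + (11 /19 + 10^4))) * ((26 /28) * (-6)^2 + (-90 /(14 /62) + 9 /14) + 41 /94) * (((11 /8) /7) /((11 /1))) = -125511498834975 /25004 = -5019656808.31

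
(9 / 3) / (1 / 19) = 57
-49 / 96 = -0.51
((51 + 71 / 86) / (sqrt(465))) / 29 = 4457 * sqrt(465) / 1159710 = 0.08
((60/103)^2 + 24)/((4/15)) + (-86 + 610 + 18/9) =6548644/10609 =617.27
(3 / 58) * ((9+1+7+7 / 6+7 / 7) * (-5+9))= 115 / 29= 3.97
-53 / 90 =-0.59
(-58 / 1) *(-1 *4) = 232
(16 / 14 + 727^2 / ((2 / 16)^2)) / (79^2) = 236781000 / 43687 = 5419.94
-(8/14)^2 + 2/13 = -0.17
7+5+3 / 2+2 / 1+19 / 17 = 565 / 34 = 16.62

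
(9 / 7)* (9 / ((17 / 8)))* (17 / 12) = 54 / 7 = 7.71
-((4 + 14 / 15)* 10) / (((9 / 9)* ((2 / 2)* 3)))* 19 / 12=-703 / 27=-26.04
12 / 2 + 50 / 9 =104 / 9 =11.56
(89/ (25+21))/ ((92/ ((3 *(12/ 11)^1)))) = 801/ 11638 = 0.07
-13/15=-0.87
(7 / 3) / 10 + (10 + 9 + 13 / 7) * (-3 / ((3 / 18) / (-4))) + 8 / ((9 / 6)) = 316529 / 210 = 1507.28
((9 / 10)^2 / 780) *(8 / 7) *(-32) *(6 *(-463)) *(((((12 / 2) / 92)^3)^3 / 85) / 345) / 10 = 246057183 / 32043406423757501500000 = 0.00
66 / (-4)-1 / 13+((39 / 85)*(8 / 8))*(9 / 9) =-35621 / 2210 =-16.12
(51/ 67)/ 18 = 0.04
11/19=0.58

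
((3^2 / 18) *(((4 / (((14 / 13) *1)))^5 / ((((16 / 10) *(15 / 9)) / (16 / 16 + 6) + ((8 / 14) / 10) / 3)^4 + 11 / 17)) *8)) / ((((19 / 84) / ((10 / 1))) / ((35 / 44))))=75743772000000 / 512346989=147836.86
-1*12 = -12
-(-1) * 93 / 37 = 93 / 37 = 2.51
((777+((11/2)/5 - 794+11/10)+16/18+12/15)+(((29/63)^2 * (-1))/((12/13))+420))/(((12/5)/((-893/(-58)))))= 86479776515/33149088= 2608.81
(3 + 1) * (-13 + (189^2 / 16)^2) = 1275986513 / 64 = 19937289.27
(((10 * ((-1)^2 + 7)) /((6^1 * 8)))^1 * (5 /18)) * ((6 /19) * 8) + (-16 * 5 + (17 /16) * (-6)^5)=-1426282 /171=-8340.83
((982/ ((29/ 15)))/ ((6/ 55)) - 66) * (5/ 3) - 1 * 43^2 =504692/ 87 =5801.06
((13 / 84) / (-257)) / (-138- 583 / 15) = 65 / 19090988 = 0.00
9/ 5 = 1.80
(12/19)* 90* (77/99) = 840/19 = 44.21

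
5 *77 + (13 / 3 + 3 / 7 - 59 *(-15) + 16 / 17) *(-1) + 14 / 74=-6677333 / 13209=-505.51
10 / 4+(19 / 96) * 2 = 139 / 48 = 2.90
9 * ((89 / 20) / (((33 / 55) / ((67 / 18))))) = 5963 / 24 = 248.46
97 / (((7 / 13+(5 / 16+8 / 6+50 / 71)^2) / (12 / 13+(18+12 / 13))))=290663576064 / 915174301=317.60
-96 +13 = -83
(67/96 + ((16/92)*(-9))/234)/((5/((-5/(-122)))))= 19841/3501888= 0.01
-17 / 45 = -0.38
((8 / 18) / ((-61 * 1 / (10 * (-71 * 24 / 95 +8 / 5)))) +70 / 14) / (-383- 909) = -64571 / 13476852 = -0.00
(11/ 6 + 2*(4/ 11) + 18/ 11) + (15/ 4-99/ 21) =2987/ 924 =3.23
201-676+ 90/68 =-16105/34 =-473.68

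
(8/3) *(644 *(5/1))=25760/3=8586.67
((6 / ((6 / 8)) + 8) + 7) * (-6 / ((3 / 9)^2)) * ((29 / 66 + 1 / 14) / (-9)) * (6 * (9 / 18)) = 16284 / 77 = 211.48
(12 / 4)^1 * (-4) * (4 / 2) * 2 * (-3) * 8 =1152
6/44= 3/22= 0.14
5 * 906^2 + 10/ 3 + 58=12312724/ 3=4104241.33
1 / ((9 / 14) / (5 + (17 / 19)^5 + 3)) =297201086 / 22284891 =13.34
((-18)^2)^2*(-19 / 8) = -249318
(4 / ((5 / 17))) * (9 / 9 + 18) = 1292 / 5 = 258.40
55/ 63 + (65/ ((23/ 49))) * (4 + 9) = 2609780/ 1449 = 1801.09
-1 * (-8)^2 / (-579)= 64 / 579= 0.11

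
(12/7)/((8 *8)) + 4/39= 565/4368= 0.13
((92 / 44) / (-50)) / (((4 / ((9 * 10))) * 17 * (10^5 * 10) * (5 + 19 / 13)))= -897 / 104720000000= -0.00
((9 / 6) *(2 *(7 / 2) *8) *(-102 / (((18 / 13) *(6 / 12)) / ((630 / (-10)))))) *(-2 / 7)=-222768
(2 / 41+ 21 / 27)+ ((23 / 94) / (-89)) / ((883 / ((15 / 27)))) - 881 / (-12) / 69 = 79019339573 / 41796653124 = 1.89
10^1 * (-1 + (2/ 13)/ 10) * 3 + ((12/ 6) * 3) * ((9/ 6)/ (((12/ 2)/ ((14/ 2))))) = -495/ 26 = -19.04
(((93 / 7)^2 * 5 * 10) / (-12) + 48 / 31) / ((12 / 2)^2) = -743207 / 36456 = -20.39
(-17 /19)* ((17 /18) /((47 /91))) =-26299 /16074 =-1.64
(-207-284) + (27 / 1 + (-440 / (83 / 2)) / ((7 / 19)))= -286304 / 581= -492.78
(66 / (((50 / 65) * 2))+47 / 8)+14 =2511 / 40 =62.78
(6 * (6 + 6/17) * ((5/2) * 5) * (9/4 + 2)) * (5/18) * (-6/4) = -3375/4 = -843.75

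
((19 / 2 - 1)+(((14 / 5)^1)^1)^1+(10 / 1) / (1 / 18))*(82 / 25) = 627.46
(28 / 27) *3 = 28 / 9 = 3.11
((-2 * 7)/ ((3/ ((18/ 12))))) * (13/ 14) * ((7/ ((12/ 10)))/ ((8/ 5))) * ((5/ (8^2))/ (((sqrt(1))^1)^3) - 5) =238875/ 2048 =116.64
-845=-845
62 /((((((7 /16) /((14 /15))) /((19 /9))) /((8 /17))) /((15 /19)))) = 15872 /153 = 103.74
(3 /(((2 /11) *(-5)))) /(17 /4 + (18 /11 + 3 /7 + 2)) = -5082 /12805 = -0.40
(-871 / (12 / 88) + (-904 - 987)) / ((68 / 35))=-869225 / 204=-4260.91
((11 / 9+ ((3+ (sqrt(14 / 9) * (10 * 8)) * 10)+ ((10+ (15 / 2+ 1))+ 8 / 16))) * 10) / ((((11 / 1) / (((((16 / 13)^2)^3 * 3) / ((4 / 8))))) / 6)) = 12750684160 / 4826809+ 1610612736000 * sqrt(14) / 53094899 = 116143.33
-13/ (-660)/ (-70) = -13/ 46200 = -0.00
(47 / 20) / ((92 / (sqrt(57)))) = 47 * sqrt(57) / 1840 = 0.19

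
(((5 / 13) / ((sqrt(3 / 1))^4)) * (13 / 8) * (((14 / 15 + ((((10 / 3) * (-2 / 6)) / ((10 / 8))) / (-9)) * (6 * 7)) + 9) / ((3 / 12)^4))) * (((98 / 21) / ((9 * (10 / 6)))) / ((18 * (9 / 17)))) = 7239008 / 885735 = 8.17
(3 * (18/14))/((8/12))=81/14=5.79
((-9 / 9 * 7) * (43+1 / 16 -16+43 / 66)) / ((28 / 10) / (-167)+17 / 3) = -85529885 / 2490928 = -34.34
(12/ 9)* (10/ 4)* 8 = 80/ 3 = 26.67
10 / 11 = 0.91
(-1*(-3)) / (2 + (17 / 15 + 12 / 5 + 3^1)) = 45 / 128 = 0.35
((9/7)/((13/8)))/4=18/91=0.20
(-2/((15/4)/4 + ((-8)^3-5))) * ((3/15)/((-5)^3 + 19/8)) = -256/40500585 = -0.00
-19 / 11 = -1.73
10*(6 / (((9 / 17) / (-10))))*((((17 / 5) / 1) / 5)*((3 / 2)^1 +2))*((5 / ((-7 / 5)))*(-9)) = -86700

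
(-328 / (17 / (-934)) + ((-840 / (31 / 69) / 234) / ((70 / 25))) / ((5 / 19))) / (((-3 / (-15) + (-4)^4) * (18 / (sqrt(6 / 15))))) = 20564261 * sqrt(10) / 26328393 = 2.47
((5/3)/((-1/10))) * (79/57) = -3950/171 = -23.10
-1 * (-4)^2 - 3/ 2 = -35/ 2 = -17.50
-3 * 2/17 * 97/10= -291/85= -3.42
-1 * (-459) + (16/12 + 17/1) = 1432/3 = 477.33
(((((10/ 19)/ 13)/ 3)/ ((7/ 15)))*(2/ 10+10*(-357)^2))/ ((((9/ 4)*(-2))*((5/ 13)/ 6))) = -50979608/ 399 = -127768.44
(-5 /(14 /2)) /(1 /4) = -20 /7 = -2.86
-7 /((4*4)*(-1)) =7 /16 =0.44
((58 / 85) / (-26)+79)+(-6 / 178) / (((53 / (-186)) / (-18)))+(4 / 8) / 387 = 310019381233 / 4034308590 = 76.85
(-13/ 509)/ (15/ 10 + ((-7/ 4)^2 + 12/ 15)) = -80/ 16797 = -0.00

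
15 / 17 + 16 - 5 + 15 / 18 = 1297 / 102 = 12.72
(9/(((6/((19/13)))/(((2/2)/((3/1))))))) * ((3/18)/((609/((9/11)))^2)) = 57/259287028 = 0.00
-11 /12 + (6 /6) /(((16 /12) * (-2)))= -31 /24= -1.29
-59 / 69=-0.86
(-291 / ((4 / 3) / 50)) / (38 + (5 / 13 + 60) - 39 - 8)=-283725 / 1336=-212.37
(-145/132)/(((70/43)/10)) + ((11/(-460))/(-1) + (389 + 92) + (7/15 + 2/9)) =37852333/79695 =474.96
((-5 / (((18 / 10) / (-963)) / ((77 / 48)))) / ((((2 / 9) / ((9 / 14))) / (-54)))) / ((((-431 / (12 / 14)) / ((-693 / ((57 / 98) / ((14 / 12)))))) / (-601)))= 145923934793175 / 131024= 1113719126.21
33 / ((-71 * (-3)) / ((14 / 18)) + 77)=231 / 2456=0.09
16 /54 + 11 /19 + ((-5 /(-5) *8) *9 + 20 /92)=862420 /11799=73.09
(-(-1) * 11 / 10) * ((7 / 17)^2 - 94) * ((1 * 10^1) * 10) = -2982870 / 289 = -10321.35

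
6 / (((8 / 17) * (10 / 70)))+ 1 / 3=89.58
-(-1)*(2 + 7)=9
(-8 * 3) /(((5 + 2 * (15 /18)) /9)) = -162 /5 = -32.40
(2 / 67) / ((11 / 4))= 8 / 737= 0.01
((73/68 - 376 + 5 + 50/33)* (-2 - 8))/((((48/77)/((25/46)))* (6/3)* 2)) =802.98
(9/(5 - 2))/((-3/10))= -10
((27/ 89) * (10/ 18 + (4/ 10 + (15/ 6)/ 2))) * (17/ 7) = 20247/ 12460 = 1.62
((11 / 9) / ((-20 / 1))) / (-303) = 11 / 54540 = 0.00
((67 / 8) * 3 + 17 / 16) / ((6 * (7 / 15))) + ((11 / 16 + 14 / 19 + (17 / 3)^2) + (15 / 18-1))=1636403 / 38304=42.72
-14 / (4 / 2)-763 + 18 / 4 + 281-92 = -1153 / 2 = -576.50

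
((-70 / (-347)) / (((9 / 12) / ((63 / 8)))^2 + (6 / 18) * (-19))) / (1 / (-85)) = 2623950 / 967783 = 2.71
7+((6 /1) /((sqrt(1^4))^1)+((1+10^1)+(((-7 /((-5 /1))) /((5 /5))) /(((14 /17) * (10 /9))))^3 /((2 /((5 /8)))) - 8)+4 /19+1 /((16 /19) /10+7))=714882425099 /40918400000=17.47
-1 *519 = -519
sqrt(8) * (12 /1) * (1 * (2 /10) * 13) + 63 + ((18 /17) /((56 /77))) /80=342819 /5440 + 312 * sqrt(2) /5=151.27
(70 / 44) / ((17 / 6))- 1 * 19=-3448 / 187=-18.44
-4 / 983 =-0.00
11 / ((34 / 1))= 11 / 34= 0.32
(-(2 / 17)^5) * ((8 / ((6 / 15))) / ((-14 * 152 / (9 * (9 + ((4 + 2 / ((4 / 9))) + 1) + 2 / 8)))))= 6750 / 188840981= 0.00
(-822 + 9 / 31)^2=648873729 / 961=675206.79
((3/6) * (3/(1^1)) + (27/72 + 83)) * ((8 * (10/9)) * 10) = 67900/9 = 7544.44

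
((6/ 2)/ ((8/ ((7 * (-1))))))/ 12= -7/ 32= -0.22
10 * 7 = 70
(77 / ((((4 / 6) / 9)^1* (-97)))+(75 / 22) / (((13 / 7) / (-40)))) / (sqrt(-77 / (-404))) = -333471* sqrt(7777) / 152581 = -192.74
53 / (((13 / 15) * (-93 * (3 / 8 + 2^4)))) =-2120 / 52793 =-0.04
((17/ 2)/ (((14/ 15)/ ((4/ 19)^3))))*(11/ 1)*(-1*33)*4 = -123.39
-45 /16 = -2.81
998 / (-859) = -998 / 859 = -1.16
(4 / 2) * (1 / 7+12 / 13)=194 / 91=2.13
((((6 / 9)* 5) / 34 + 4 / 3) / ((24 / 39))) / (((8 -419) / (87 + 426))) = -54093 / 18632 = -2.90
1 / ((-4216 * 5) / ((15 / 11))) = -3 / 46376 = -0.00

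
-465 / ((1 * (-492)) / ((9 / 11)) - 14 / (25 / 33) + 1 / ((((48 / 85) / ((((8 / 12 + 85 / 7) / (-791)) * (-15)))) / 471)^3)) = -24249217829727744000 / 433662113734843102894507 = -0.00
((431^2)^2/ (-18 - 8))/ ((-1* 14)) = 34507149121/ 364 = 94799860.22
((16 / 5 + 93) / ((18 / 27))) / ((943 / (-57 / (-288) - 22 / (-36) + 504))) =77.25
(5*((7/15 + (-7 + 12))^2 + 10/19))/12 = 65003/5130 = 12.67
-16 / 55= -0.29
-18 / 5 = -3.60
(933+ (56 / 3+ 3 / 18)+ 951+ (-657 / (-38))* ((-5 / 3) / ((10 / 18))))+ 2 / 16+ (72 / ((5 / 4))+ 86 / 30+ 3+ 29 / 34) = 24747091 / 12920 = 1915.41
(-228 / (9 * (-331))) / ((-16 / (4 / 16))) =-19 / 15888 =-0.00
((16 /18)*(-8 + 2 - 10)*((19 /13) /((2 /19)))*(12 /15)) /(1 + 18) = -4864 /585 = -8.31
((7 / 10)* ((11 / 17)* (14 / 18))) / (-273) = -77 / 59670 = -0.00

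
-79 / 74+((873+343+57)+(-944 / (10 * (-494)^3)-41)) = 6863202273601 / 5575612510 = 1230.93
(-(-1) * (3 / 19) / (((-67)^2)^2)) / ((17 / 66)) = 198 / 6508812083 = 0.00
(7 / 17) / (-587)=-7 / 9979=-0.00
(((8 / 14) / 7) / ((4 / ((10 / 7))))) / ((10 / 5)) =0.01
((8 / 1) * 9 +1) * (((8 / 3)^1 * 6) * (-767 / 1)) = -895856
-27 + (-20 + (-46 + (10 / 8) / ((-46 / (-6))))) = -8541 / 92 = -92.84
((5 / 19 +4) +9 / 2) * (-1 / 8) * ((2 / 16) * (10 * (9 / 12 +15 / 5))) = -5.13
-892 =-892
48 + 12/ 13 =636/ 13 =48.92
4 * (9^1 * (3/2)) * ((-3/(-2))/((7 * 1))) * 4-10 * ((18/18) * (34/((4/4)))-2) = -273.71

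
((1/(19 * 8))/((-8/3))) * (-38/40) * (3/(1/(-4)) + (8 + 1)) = -9/1280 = -0.01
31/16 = 1.94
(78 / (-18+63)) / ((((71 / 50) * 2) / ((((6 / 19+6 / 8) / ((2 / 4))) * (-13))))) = -16.91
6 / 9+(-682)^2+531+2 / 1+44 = 1397105 / 3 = 465701.67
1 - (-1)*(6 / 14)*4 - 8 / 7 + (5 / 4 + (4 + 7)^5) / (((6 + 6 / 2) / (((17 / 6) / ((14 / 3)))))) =10866.21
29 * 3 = 87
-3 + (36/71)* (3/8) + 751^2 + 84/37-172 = 2962354731/5254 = 563828.46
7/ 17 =0.41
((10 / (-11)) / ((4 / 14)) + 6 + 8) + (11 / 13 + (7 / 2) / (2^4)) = 54377 / 4576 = 11.88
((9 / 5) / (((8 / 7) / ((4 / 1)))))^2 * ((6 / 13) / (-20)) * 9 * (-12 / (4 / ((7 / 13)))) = 2250423 / 169000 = 13.32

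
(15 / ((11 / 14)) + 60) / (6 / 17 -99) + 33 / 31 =50087 / 190619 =0.26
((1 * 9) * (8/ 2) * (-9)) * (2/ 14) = -324/ 7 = -46.29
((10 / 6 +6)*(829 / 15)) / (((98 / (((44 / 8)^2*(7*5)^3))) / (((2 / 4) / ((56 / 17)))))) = 980520475 / 1152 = 851146.25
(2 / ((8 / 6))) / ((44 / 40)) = 15 / 11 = 1.36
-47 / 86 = -0.55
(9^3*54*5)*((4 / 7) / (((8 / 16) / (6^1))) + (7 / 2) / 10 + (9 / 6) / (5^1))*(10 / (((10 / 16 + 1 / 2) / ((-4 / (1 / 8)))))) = -2942127360 / 7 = -420303908.57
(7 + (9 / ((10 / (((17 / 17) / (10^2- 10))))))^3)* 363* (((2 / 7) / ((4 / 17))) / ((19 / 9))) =388773055539 / 266000000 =1461.55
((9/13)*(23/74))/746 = 207/717652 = 0.00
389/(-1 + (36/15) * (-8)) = -1945/101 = -19.26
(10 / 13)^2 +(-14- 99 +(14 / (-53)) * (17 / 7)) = -1012587 / 8957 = -113.05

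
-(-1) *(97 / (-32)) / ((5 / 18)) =-873 / 80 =-10.91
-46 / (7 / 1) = -46 / 7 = -6.57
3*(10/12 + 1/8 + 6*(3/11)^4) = 348407/117128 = 2.97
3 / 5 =0.60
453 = 453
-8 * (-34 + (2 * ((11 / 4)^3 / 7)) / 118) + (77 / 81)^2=272.50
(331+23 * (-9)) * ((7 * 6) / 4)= 1302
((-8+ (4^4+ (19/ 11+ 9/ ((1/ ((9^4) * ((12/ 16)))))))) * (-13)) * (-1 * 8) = 50949730/ 11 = 4631793.64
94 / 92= 47 / 46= 1.02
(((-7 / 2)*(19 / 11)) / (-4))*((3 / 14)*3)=171 / 176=0.97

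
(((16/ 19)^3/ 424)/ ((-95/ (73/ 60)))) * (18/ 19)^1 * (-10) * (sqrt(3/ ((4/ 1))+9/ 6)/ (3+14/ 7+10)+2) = 1177344/ 3280831175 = 0.00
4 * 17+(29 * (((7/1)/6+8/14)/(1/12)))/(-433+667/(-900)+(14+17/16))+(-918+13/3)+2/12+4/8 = -8930584745/10550701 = -846.44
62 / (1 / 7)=434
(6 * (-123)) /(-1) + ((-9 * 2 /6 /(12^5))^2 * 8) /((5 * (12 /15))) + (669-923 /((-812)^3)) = 1407.00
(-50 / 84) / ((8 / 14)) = -25 / 24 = -1.04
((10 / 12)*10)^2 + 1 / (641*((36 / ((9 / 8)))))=12820009 / 184608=69.44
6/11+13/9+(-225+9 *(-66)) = -80884/99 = -817.01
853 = 853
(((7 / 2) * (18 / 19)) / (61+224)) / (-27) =-7 / 16245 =-0.00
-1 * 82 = -82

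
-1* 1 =-1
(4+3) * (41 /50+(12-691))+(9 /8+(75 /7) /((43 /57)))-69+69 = -284862327 /60200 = -4731.93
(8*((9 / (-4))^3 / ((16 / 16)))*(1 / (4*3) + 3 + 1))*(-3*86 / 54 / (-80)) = -56889 / 2560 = -22.22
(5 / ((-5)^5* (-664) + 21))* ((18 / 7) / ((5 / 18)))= 324 / 14525147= 0.00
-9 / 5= -1.80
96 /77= 1.25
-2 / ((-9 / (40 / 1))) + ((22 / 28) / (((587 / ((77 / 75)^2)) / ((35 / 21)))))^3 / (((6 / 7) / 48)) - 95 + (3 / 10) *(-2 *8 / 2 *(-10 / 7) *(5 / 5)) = -4500362315686865735488 / 54429416084654296875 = -82.68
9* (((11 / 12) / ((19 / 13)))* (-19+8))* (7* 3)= -99099 / 76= -1303.93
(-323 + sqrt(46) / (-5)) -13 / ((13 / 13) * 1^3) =-336 -sqrt(46) / 5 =-337.36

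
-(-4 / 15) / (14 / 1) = 2 / 105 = 0.02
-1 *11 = -11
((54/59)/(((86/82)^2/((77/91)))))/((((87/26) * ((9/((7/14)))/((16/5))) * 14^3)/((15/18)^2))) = 92455/9766153593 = 0.00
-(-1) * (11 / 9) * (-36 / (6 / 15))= -110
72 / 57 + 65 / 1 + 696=14483 / 19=762.26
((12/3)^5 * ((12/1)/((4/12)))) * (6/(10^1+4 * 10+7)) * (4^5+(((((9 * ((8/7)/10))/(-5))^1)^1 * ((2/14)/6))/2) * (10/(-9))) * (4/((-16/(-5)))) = 4624232448/931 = 4966952.15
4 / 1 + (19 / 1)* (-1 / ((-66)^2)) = 17405 / 4356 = 4.00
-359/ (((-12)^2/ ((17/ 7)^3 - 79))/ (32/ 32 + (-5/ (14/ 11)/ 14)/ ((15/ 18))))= 64707955/ 605052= 106.95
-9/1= -9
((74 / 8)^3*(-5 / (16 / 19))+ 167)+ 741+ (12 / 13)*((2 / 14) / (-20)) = -3791.26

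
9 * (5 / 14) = 45 / 14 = 3.21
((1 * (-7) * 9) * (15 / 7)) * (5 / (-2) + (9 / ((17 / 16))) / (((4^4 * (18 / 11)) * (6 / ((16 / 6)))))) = 45735 / 136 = 336.29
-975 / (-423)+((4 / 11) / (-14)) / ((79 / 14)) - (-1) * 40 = 42.30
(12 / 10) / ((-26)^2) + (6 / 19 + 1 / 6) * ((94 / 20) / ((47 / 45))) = 139539 / 64220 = 2.17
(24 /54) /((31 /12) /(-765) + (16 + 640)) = 4080 /6022049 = 0.00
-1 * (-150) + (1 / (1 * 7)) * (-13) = 1037 / 7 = 148.14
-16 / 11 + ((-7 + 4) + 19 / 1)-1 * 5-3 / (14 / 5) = 1305 / 154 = 8.47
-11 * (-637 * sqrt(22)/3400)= 7007 * sqrt(22)/3400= 9.67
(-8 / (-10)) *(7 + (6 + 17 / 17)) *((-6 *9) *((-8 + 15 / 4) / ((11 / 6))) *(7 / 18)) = 545.24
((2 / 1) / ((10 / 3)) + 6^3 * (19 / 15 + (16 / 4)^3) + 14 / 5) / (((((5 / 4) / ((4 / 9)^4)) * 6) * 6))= 12.23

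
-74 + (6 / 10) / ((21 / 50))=-508 / 7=-72.57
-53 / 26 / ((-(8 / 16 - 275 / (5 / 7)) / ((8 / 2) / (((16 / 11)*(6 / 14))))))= -4081 / 119964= -0.03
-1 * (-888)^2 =-788544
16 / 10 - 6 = -22 / 5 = -4.40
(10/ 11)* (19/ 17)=190/ 187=1.02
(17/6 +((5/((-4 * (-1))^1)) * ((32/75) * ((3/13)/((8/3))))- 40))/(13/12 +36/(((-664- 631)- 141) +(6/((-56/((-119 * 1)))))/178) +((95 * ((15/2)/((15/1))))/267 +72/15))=-2634579733186/428408902311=-6.15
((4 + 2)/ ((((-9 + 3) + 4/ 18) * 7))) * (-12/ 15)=54/ 455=0.12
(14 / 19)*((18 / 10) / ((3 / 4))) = 168 / 95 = 1.77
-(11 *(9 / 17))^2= -9801 / 289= -33.91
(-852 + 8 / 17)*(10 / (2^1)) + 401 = -65563 / 17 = -3856.65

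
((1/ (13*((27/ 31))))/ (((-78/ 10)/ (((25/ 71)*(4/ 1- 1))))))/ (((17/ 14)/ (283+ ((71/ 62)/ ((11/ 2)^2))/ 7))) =-1857718250/ 666412461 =-2.79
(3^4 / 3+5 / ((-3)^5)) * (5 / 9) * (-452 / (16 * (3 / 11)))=-10186385 / 6561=-1552.57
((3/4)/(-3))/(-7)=1/28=0.04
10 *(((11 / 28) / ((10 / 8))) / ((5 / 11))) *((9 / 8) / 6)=363 / 280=1.30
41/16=2.56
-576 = -576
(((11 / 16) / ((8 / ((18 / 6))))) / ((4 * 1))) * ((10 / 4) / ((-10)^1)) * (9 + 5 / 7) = -561 / 3584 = -0.16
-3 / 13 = -0.23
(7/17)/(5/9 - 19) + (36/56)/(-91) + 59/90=50652263/80892630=0.63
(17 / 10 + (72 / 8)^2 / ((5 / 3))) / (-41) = -503 / 410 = -1.23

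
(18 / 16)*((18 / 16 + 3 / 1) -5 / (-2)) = 477 / 64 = 7.45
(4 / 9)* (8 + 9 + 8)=100 / 9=11.11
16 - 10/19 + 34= 940/19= 49.47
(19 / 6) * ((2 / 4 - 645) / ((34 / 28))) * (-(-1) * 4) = -342874 / 51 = -6723.02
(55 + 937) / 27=992 / 27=36.74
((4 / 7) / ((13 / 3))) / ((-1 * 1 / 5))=-60 / 91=-0.66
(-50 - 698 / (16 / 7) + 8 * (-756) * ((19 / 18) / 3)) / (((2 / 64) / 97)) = -7708396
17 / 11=1.55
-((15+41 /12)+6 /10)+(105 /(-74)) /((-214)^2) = -966686441 /50833560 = -19.02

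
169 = 169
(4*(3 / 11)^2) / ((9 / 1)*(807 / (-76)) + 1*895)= 0.00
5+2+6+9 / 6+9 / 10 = 77 / 5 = 15.40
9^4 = 6561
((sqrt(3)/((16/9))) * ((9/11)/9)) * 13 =117 * sqrt(3)/176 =1.15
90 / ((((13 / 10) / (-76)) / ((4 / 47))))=-273600 / 611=-447.79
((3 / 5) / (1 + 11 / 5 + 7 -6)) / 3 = 1 / 21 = 0.05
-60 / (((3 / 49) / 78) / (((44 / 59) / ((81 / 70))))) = -78478400 / 1593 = -49264.53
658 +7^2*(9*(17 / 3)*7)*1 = 18151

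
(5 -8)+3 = 0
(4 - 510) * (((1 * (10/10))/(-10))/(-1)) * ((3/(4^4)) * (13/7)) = -9867/8960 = -1.10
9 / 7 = 1.29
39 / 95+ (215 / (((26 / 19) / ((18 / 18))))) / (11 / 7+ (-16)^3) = 26345729 / 70792670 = 0.37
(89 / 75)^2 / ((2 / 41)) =28.87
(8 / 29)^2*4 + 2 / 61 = 17298 / 51301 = 0.34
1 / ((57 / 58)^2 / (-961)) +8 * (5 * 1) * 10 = -1933204 / 3249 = -595.02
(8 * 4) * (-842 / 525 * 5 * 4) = -107776 / 105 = -1026.44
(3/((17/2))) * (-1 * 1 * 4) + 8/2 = 44/17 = 2.59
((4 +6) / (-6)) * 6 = -10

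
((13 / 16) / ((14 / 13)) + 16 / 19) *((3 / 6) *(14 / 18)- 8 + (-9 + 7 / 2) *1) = -44545 / 2128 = -20.93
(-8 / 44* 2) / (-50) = 2 / 275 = 0.01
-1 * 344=-344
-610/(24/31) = -9455/12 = -787.92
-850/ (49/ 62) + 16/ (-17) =-896684/ 833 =-1076.45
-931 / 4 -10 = -971 / 4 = -242.75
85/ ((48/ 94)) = 3995/ 24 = 166.46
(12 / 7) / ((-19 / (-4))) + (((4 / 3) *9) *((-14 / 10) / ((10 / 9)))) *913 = -45898962 / 3325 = -13804.20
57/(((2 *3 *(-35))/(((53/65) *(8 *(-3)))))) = 12084/2275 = 5.31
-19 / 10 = -1.90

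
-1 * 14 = -14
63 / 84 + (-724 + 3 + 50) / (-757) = 4955 / 3028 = 1.64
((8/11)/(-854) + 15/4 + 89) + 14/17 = 29886739/319396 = 93.57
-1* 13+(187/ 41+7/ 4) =-1097/ 164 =-6.69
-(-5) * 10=50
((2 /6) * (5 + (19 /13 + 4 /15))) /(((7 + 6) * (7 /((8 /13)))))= 0.02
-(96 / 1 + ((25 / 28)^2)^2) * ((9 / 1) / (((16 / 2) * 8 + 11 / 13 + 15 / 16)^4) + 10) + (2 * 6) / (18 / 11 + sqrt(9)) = -19611278066414854488988573 / 20348567890990592367744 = -963.77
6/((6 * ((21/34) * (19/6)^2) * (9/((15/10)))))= 68/2527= 0.03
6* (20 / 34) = 60 / 17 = 3.53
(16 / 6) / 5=8 / 15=0.53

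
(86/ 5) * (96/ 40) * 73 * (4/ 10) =150672/ 125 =1205.38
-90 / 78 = -15 / 13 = -1.15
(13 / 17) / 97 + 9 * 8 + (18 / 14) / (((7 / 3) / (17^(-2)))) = 98913872 / 1373617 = 72.01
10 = 10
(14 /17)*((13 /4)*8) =21.41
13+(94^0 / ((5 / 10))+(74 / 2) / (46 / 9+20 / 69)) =24429 / 1118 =21.85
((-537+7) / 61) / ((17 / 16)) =-8480 / 1037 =-8.18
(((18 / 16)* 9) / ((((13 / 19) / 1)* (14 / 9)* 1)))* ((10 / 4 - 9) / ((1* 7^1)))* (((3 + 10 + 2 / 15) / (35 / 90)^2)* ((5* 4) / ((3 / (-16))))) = 81825.32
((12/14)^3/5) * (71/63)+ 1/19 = 0.19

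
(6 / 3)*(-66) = -132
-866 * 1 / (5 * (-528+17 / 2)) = 1732 / 5195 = 0.33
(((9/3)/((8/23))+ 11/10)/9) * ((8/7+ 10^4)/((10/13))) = 14751269/1050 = 14048.83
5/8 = 0.62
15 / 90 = 1 / 6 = 0.17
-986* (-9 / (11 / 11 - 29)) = -4437 / 14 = -316.93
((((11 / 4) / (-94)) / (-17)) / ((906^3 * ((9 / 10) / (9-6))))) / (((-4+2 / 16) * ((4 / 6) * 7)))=-55 / 128941021418328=-0.00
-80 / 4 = -20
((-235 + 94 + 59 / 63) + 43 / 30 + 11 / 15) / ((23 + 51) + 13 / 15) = -86875 / 47166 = -1.84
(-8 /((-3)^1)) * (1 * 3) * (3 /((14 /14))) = 24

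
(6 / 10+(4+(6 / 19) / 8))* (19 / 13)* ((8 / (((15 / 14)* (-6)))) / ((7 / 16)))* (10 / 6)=-56416 / 1755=-32.15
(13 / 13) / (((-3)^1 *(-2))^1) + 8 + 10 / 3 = 23 / 2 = 11.50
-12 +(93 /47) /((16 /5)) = -8559 /752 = -11.38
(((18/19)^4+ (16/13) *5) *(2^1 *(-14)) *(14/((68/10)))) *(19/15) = -2310912128/4547517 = -508.17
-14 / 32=-7 / 16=-0.44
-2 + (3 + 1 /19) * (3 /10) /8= -1433 /760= -1.89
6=6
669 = 669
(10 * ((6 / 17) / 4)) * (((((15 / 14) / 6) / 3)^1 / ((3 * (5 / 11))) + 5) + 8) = 16435 / 1428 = 11.51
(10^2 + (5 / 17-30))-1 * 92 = -369 / 17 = -21.71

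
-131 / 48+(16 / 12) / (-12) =-409 / 144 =-2.84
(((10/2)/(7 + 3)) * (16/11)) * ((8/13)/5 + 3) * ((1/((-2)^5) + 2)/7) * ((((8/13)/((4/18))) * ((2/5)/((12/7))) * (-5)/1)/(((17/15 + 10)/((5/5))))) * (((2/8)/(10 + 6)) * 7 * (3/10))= -2417121/397379840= -0.01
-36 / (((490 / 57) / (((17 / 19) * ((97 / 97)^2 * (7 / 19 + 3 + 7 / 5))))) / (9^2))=-33684174 / 23275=-1447.23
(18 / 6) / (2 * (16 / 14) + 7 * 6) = 21 / 310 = 0.07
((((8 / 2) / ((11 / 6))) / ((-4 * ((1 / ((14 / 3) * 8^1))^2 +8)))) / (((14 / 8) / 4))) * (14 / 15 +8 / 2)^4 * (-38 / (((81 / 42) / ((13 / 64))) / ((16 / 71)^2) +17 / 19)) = 903823105357512704 / 48407088073595625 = 18.67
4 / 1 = 4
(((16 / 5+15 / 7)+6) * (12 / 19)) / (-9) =-1588 / 1995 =-0.80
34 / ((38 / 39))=663 / 19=34.89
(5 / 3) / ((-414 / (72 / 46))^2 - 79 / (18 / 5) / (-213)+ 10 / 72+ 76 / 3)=0.00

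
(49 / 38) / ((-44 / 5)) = -245 / 1672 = -0.15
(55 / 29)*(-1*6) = -330 / 29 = -11.38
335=335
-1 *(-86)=86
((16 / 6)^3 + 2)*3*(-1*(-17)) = 9622 / 9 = 1069.11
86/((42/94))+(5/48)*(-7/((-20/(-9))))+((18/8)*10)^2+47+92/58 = 29114459/38976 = 746.98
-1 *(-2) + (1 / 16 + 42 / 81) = 1115 / 432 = 2.58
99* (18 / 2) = 891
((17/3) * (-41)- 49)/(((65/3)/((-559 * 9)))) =326628/5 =65325.60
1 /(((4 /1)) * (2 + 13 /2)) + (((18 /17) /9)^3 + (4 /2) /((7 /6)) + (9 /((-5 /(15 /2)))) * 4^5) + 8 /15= -14260284559 /1031730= -13821.72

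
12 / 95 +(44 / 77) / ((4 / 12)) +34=23834 / 665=35.84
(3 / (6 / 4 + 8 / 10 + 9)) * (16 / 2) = 240 / 113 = 2.12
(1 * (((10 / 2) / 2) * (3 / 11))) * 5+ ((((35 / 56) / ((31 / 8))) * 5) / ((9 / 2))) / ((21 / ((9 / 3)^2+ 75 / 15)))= 64975 / 18414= 3.53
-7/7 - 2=-3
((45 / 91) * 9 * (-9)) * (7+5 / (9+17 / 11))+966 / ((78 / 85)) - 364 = 4109621 / 10556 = 389.32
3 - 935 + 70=-862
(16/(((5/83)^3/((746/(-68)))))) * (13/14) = -11090380652/14875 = -745571.81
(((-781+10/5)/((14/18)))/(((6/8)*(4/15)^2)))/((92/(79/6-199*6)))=1241823375/5152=241037.15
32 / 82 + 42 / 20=1021 / 410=2.49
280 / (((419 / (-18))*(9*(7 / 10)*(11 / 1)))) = -800 / 4609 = -0.17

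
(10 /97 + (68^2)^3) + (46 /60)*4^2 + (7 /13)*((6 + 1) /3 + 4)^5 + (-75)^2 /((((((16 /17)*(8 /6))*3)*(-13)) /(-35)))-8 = 9694487533871286821 /98055360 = 98867492137.82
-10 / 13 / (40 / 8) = -2 / 13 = -0.15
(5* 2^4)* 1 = 80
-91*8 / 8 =-91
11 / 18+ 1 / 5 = 73 / 90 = 0.81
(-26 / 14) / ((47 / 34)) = -442 / 329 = -1.34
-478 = -478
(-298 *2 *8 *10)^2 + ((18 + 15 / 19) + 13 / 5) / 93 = 20085333506032 / 8835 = 2273382400.23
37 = 37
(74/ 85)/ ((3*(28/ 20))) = 74/ 357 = 0.21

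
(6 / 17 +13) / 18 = 227 / 306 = 0.74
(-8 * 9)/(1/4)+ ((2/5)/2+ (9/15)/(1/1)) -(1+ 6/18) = -4328/15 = -288.53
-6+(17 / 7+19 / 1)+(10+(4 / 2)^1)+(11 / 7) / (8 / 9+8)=15459 / 560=27.61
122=122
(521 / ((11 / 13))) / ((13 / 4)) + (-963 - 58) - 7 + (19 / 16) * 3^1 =-146957 / 176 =-834.98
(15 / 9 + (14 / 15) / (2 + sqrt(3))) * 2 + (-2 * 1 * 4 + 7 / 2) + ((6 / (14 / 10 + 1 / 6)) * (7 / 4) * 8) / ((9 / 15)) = 129619 / 1410 - 28 * sqrt(3) / 15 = 88.70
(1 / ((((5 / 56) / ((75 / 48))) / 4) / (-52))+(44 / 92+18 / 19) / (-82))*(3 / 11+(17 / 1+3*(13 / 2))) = -9593003077 / 71668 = -133853.37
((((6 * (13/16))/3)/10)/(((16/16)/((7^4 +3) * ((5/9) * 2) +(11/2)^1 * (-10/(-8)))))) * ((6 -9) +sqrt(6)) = -501319/384 +501319 * sqrt(6)/1152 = -239.57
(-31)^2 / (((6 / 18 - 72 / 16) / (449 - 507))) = 334428 / 25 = 13377.12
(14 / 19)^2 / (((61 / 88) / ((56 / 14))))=68992 / 22021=3.13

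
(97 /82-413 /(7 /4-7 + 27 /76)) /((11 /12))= 93.34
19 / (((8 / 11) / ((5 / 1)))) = 1045 / 8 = 130.62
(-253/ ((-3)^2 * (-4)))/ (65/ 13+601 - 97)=253/ 18324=0.01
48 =48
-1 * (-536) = 536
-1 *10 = -10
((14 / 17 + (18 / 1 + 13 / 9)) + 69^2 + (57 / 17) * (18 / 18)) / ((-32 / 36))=-732047 / 136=-5382.70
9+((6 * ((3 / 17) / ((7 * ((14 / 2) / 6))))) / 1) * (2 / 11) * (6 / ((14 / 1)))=577917 / 64141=9.01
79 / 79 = 1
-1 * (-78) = 78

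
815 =815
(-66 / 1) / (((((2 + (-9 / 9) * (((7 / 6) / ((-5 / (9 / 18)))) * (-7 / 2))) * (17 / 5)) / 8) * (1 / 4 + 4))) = -1267200 / 55199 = -22.96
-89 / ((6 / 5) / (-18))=1335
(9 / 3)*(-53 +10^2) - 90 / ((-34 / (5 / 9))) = 2422 / 17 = 142.47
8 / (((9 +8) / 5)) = 40 / 17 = 2.35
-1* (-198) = 198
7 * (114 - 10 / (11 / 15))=7728 / 11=702.55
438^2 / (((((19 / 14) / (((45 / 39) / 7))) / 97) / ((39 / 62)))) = 837399060 / 589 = 1421730.15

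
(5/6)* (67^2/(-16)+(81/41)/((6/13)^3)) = -854335/3936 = -217.06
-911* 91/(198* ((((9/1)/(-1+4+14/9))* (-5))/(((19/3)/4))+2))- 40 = 2956003/50292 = 58.78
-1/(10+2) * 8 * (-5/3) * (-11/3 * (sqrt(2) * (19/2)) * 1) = -1045 * sqrt(2)/27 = -54.74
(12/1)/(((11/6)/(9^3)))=52488/11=4771.64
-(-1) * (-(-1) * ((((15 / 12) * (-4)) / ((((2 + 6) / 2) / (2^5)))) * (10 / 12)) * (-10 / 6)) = 500 / 9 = 55.56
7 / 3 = 2.33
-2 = -2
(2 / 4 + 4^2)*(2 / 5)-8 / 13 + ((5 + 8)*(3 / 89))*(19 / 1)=82786 / 5785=14.31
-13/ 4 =-3.25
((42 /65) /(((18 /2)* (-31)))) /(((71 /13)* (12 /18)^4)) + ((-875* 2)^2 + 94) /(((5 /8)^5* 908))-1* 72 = 440863707590809 /12490675000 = 35295.43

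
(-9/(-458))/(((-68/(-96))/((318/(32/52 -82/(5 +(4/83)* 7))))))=-0.60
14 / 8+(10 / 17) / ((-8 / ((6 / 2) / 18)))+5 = 2749 / 408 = 6.74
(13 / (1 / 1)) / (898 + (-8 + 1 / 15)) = 15 / 1027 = 0.01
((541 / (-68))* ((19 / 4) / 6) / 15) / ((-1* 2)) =10279 / 48960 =0.21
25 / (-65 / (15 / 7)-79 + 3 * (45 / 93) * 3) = -2325 / 9763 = -0.24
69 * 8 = 552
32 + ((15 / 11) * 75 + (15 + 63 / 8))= 13829 / 88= 157.15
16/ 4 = 4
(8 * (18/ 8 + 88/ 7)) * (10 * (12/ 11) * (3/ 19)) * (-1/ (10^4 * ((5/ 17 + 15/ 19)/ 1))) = -12699/ 673750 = -0.02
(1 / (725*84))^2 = 1 / 3708810000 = 0.00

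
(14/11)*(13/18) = 91/99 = 0.92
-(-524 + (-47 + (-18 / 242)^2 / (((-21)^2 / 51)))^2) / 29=-867197556360452 / 14925594525149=-58.10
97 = 97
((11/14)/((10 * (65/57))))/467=627/4249700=0.00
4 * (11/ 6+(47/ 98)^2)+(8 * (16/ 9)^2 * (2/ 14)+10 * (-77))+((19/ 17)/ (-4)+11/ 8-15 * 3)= -21213464539/ 26449416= -802.04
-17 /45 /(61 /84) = -476 /915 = -0.52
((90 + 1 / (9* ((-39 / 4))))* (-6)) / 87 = -63172 / 10179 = -6.21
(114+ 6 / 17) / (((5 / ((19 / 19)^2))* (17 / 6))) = 11664 / 1445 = 8.07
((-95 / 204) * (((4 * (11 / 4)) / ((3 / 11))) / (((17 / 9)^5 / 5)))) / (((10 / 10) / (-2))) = 377093475 / 48275138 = 7.81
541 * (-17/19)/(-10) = 9197/190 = 48.41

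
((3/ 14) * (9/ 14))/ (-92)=-27/ 18032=-0.00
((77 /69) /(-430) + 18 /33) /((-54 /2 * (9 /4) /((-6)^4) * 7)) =-5669536 /3426885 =-1.65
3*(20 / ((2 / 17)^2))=4335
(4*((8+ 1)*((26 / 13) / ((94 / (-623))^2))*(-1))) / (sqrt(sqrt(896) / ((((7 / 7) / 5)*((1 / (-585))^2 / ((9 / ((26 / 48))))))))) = -55447*14^(3 / 4)*sqrt(195) / 51690600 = -0.11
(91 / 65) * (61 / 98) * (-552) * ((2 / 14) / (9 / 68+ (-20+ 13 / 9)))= 10303632 / 2762375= 3.73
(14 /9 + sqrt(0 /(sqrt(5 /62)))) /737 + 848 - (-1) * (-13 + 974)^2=6131339591 /6633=924369.00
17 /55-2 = -93 /55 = -1.69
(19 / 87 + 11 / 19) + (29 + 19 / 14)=720977 / 23142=31.15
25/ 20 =1.25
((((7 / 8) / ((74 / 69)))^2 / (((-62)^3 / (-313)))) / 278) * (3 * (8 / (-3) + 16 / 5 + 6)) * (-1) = -3577953393 / 58050142013440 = -0.00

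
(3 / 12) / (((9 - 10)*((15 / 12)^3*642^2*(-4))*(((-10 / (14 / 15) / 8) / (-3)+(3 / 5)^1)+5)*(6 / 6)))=56 / 4361210325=0.00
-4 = -4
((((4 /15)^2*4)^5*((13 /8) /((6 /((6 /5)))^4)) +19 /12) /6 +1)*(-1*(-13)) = 142120384920637253 /8649755859375000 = 16.43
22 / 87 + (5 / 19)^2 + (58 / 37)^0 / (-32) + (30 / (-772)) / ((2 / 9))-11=-2111164471 / 193969632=-10.88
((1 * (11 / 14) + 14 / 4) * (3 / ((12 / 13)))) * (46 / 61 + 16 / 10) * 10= 140010 / 427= 327.89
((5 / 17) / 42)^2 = 25 / 509796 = 0.00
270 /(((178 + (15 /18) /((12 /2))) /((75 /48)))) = 30375 /12826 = 2.37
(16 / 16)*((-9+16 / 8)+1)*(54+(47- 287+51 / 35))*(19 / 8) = 368163 / 140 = 2629.74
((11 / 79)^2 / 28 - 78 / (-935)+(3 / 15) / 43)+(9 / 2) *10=316782097773 / 7025743340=45.09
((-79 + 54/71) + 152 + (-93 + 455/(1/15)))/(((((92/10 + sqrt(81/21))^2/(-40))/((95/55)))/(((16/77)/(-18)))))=1137485583016000/15452570884311 - 33785973280000*sqrt(21)/5150856961437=43.55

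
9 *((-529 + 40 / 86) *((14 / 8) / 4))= -1431801 / 688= -2081.11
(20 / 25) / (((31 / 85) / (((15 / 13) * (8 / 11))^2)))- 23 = -13600937 / 633919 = -21.46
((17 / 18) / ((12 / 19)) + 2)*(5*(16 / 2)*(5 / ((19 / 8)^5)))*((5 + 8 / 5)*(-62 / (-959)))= 84362854400 / 21371210469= 3.95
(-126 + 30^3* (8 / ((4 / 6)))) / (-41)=-323874 / 41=-7899.37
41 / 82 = 1 / 2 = 0.50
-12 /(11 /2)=-24 /11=-2.18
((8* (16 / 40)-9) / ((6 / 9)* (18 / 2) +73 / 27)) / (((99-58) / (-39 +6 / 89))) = 542619 / 857515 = 0.63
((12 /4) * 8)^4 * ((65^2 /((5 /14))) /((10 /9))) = 3532419072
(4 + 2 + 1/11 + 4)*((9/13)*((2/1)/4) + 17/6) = 32.08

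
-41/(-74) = 41/74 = 0.55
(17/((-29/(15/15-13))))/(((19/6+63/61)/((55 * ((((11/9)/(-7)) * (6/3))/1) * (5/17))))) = -2952400/312011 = -9.46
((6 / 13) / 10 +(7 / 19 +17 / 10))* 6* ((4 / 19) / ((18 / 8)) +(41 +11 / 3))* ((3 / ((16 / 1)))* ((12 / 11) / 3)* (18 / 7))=179895789 / 1806805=99.57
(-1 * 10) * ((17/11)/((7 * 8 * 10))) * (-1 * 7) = 17/88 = 0.19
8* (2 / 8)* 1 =2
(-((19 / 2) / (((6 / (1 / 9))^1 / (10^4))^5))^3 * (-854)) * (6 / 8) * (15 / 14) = 1995081901550292968750000000000000000000000000000000000000000 / 328256967394537077627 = 6077805194466362899584827000000000000000.00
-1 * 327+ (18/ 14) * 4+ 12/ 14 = -321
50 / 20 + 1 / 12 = 31 / 12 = 2.58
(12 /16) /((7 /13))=39 /28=1.39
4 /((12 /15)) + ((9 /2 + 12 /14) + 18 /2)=271 /14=19.36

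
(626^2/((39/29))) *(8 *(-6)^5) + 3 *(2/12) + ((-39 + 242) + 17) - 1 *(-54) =-471304555551/26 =-18127098290.42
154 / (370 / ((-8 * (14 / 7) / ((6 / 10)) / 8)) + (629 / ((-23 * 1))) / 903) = -1.39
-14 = -14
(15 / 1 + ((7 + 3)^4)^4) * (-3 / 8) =-30000000000000045 / 8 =-3750000000000005.62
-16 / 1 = -16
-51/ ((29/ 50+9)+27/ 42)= -8925/ 1789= -4.99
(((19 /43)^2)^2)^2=16983563041 /11688200277601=0.00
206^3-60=8741756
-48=-48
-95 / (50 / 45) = -171 / 2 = -85.50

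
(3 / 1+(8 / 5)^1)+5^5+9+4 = 15713 / 5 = 3142.60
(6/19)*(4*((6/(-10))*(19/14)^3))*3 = -9747/1715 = -5.68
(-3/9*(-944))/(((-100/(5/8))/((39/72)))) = -767/720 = -1.07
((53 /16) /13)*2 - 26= -2651 /104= -25.49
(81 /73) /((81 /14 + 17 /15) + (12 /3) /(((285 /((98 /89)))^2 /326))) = 0.16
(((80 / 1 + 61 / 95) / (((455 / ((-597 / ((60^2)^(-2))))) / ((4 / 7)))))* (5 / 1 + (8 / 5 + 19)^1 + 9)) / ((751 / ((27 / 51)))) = -2953271578567680 / 154519001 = -19112675.85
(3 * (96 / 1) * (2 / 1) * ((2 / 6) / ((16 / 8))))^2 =9216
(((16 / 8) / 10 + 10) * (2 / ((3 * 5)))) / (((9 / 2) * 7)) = 68 / 1575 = 0.04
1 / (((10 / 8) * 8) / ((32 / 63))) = 16 / 315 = 0.05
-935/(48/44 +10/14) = -71995/139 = -517.95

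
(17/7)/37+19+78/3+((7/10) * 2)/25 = 1460813/32375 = 45.12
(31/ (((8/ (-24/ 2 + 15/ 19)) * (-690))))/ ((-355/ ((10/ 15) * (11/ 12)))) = -341/ 3146400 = -0.00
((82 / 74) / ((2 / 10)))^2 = 42025 / 1369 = 30.70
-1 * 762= -762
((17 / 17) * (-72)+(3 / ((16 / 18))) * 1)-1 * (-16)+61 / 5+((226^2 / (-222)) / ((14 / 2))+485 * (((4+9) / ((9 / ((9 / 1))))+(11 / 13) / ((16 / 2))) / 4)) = 2449746367 / 1616160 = 1515.78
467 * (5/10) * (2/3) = 467/3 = 155.67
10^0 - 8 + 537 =530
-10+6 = -4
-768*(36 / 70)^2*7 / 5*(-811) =201802752 / 875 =230631.72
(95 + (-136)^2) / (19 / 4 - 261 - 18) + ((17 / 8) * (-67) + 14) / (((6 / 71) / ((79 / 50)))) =-6497679571 / 2632800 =-2467.97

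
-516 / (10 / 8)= -2064 / 5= -412.80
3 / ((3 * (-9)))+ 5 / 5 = 8 / 9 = 0.89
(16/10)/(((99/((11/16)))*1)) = 1/90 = 0.01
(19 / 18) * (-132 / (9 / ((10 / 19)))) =-220 / 27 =-8.15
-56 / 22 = -28 / 11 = -2.55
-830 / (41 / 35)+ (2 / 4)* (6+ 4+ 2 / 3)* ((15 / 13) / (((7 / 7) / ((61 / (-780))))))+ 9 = -14551271 / 20787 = -700.02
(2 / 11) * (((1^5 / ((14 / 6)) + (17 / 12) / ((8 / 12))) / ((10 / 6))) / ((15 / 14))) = 13 / 50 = 0.26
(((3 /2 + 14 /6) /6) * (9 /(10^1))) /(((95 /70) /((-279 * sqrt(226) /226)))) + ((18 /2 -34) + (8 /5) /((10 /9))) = -589 /25 -44919 * sqrt(226) /85880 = -31.42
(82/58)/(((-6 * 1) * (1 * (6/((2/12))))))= -41/6264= -0.01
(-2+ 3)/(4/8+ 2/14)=14/9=1.56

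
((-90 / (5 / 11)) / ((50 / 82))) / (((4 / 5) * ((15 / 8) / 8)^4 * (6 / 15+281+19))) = -1891631104 / 4224375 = -447.79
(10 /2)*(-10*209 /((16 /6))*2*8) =-62700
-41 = -41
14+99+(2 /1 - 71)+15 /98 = 4327 /98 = 44.15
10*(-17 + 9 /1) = -80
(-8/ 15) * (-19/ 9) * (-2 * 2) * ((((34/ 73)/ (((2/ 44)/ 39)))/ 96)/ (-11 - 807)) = 92378/ 4030695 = 0.02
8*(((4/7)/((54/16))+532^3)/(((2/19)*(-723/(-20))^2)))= 865107914393600/98795781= 8756526.90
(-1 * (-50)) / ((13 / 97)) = 4850 / 13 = 373.08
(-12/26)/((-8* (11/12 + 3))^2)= -0.00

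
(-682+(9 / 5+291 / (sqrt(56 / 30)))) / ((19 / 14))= -2506 / 5+291*sqrt(105) / 19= -344.26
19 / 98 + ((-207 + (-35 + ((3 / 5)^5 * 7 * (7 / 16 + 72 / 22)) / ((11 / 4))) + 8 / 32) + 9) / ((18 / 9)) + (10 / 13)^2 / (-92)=-115.82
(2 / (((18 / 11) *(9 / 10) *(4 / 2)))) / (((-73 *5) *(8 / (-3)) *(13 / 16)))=22 / 25623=0.00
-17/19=-0.89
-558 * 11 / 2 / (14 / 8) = -12276 / 7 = -1753.71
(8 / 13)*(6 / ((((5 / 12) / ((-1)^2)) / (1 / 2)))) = 288 / 65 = 4.43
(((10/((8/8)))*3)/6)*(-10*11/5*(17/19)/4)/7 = -935/266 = -3.52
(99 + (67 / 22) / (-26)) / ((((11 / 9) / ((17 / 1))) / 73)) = 631729809 / 6292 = 100402.07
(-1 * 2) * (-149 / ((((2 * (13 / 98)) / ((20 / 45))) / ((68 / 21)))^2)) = 1080314368 / 123201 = 8768.71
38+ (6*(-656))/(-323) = 16210/323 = 50.19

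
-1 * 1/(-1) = 1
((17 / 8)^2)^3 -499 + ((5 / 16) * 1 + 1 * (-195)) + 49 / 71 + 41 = -10421353497 / 18612224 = -559.92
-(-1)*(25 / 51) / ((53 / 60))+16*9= 130244 / 901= 144.55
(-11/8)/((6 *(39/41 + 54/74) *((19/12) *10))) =-16687/1938000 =-0.01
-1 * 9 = -9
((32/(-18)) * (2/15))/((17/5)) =-0.07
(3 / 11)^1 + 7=80 / 11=7.27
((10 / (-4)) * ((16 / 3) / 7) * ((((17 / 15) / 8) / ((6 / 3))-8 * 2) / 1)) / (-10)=-3823 / 1260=-3.03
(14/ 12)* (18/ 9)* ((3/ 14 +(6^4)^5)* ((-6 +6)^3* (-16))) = 0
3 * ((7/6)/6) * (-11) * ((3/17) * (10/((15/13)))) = -1001/102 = -9.81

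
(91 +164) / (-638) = -255 / 638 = -0.40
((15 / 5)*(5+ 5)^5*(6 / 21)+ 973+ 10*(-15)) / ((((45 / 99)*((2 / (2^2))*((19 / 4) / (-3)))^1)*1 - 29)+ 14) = -159920904 / 28385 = -5633.99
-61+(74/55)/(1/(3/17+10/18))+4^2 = -370387/8415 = -44.02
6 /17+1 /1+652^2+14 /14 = 7226808 /17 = 425106.35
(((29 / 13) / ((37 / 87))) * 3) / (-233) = -7569 / 112073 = -0.07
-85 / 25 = -17 / 5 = -3.40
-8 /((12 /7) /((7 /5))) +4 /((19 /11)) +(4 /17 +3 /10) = -3.68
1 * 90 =90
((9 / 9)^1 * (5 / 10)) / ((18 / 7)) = 7 / 36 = 0.19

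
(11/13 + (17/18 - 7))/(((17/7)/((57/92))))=-7049/5304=-1.33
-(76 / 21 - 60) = 1184 / 21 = 56.38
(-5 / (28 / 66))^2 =27225 / 196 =138.90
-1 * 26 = -26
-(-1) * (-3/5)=-3/5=-0.60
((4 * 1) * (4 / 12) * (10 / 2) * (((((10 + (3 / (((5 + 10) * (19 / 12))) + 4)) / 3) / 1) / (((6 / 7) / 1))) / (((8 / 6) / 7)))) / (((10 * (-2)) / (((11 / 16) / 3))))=-361669 / 164160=-2.20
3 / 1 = 3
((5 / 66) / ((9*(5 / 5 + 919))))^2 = 1 / 11945615616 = 0.00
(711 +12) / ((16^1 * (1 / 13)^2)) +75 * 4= 126987 / 16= 7936.69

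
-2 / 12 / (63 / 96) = -16 / 63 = -0.25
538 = 538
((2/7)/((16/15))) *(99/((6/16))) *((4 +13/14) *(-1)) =-34155/98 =-348.52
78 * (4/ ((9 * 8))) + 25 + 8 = 112/ 3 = 37.33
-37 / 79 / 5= -37 / 395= -0.09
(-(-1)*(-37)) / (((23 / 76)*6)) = -1406 / 69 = -20.38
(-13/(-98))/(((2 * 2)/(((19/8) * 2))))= 247/1568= 0.16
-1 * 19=-19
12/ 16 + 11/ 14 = 43/ 28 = 1.54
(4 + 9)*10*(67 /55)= 1742 /11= 158.36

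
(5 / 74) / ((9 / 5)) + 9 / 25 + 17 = 289669 / 16650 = 17.40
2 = 2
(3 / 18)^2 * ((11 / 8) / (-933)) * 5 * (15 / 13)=-275 / 1164384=-0.00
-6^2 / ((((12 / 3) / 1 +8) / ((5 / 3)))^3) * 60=-625 / 108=-5.79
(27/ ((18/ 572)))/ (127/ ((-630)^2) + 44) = 340540200/ 17463727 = 19.50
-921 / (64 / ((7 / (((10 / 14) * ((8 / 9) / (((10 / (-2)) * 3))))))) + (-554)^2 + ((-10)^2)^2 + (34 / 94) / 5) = -286343505 / 98530671151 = -0.00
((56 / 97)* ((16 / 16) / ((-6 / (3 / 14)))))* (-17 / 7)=34 / 679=0.05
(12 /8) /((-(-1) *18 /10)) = 5 /6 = 0.83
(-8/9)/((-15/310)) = 496/27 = 18.37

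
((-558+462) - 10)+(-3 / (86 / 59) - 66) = -14969 / 86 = -174.06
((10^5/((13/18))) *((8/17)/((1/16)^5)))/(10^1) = 1509949440000/221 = 6832350407.24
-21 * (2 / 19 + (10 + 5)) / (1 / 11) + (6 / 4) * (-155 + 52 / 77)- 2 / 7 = -1555415 / 418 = -3721.09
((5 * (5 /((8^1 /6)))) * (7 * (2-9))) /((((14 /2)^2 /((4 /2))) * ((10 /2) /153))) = -2295 /2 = -1147.50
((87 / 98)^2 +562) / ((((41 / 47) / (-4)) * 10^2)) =-254035799 / 9844100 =-25.81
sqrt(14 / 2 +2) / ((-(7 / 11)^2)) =-363 / 49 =-7.41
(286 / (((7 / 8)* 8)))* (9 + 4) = 3718 / 7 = 531.14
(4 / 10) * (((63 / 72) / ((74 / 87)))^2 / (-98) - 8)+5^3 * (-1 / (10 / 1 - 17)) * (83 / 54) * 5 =44389566323 / 331188480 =134.03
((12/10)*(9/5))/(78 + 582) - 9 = -24741/2750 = -9.00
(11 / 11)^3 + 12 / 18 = 5 / 3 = 1.67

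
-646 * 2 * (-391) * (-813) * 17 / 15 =-2327327404 / 5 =-465465480.80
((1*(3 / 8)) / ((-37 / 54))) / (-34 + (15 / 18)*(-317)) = 243 / 132386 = 0.00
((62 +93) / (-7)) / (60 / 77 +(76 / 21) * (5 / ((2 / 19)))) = -1023 / 7978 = -0.13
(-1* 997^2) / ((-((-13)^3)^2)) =994009 / 4826809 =0.21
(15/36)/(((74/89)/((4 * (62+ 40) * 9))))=68085/37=1840.14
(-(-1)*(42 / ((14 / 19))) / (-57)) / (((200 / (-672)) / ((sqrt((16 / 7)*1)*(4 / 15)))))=64*sqrt(7) / 125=1.35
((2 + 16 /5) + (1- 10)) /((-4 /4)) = 19 /5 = 3.80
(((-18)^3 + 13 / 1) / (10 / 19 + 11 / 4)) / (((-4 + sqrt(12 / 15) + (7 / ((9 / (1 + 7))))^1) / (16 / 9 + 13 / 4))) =-500288525 / 104331 + 60034623 *sqrt(5) / 69554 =-2865.17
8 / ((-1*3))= -8 / 3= -2.67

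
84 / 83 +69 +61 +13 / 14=153315 / 1162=131.94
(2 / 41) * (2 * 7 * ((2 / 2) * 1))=28 / 41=0.68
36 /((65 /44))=1584 /65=24.37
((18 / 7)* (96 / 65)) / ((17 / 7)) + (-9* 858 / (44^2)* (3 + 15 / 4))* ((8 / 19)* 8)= -20583018 / 230945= -89.13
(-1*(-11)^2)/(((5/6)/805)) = -116886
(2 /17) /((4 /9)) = 9 /34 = 0.26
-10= -10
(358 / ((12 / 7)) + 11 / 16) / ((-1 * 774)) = -0.27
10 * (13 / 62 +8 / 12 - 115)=-106135 / 93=-1141.24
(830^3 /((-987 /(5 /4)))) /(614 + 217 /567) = -3859562250 /3274537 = -1178.66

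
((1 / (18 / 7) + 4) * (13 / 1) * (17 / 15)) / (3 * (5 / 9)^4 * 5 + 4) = 1414179 / 118730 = 11.91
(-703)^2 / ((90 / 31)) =15320479 / 90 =170227.54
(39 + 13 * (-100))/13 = -97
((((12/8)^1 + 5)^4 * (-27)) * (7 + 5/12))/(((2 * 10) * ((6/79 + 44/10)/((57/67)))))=-7924365891/2332672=-3397.12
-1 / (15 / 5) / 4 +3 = 35 / 12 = 2.92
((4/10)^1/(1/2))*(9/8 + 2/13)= 133/130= 1.02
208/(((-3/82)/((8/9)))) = -5053.63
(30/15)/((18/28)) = 28/9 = 3.11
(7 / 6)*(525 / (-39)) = -1225 / 78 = -15.71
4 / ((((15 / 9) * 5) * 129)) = 4 / 1075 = 0.00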